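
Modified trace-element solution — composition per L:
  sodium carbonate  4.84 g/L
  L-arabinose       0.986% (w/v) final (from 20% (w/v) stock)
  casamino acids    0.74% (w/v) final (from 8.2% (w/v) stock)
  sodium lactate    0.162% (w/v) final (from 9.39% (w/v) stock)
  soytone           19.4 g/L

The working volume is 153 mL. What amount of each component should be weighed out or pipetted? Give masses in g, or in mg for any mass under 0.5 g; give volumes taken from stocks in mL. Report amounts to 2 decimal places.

sodium carbonate 0.74 g; L-arabinose 7.54 mL; casamino acids 13.81 mL; sodium lactate 2.64 mL; soytone 2.97 g

Scale factor relative to 1 L: 0.153.
sodium carbonate: 4.84 g/L × 0.153 L = 0.74 g
L-arabinose: dilute stock: 0.986% ÷ 20% × 153 mL = 7.54 mL
casamino acids: C1V1 = C2V2 → 0.74% ÷ 8.2% × 153 mL = 13.81 mL
sodium lactate: C1V1 = C2V2 → 0.162% ÷ 9.39% × 153 mL = 2.64 mL
soytone: 19.4 g/L × 0.153 L = 2.97 g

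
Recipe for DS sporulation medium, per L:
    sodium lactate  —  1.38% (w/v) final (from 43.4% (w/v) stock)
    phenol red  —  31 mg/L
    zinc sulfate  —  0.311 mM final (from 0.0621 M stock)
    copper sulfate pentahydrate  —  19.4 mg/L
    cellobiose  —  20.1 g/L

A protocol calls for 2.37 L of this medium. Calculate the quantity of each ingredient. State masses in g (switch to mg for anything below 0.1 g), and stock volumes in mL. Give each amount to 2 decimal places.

sodium lactate 75.36 mL; phenol red 73.47 mg; zinc sulfate 11.87 mL; copper sulfate pentahydrate 45.98 mg; cellobiose 47.64 g

Scale factor relative to 1 L: 2.37.
sodium lactate: V = C2·V2/C1 = 1.38% ÷ 43.4% × 2370 mL = 75.36 mL
phenol red: 31 mg/L × 2.37 L = 73.47 mg
zinc sulfate: C1V1 = C2V2 → 0.311 mM × 2370 mL ÷ 62.1 mM = 11.87 mL
copper sulfate pentahydrate: 19.4 mg/L × 2.37 L = 45.98 mg
cellobiose: 20.1 g/L × 2.37 L = 47.64 g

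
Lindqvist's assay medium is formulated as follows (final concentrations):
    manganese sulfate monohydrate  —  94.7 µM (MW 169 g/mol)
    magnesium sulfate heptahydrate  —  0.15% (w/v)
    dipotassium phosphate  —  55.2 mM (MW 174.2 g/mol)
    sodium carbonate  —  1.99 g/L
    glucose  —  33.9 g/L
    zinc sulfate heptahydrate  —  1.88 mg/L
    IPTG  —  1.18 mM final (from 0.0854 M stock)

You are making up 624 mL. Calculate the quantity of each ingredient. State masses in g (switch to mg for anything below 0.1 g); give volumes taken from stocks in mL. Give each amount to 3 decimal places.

Working volume: 624 mL = 0.624 L.
manganese sulfate monohydrate: 94.7 µmol/L × 169 g/mol × 0.624 L ÷ 1000 = 9.987 mg
magnesium sulfate heptahydrate: 0.15 g per 100 mL × 624 mL ÷ 100 = 0.936 g
dipotassium phosphate: 55.2 mmol/L × 174.2 g/mol × 0.624 L ÷ 1000 = 6.000 g
sodium carbonate: 1.99 g/L × 0.624 L = 1.242 g
glucose: 33.9 g/L × 0.624 L = 21.154 g
zinc sulfate heptahydrate: 1.88 mg/L × 0.624 L = 1.173 mg
IPTG: C1V1 = C2V2 → 1.18 mM × 624 mL ÷ 85.4 mM = 8.622 mL

manganese sulfate monohydrate 9.987 mg; magnesium sulfate heptahydrate 0.936 g; dipotassium phosphate 6.000 g; sodium carbonate 1.242 g; glucose 21.154 g; zinc sulfate heptahydrate 1.173 mg; IPTG 8.622 mL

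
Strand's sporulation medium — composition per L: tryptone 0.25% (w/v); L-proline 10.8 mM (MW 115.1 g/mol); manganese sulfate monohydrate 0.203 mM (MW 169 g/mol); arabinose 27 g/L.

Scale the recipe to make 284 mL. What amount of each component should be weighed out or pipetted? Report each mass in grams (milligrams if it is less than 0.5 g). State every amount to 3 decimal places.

Target volume = 284 mL = 0.284 L.
tryptone: 0.25 g per 100 mL × 284 mL ÷ 100 = 0.710 g
L-proline: 10.8 mmol/L × 115.1 mg/mmol × 0.284 L = 353.035 mg
manganese sulfate monohydrate: 0.203 mmol/L × 169 mg/mmol × 0.284 L = 9.743 mg
arabinose: 27 g/L × 0.284 L = 7.668 g

tryptone 0.710 g; L-proline 353.035 mg; manganese sulfate monohydrate 9.743 mg; arabinose 7.668 g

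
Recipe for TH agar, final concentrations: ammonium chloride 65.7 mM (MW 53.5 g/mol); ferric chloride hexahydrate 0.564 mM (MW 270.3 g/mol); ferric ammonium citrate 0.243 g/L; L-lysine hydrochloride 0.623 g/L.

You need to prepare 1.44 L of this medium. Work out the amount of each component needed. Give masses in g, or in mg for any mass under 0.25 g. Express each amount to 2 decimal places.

Working volume: 1.44 L.
ammonium chloride: 65.7 mmol/L × 53.5 g/mol × 1.44 L ÷ 1000 = 5.06 g
ferric chloride hexahydrate: 0.564 mmol/L × 270.3 mg/mmol × 1.44 L = 219.53 mg
ferric ammonium citrate: 0.243 g/L × 1.44 L = 0.35 g
L-lysine hydrochloride: 0.623 g/L × 1.44 L = 0.90 g

ammonium chloride 5.06 g; ferric chloride hexahydrate 219.53 mg; ferric ammonium citrate 0.35 g; L-lysine hydrochloride 0.90 g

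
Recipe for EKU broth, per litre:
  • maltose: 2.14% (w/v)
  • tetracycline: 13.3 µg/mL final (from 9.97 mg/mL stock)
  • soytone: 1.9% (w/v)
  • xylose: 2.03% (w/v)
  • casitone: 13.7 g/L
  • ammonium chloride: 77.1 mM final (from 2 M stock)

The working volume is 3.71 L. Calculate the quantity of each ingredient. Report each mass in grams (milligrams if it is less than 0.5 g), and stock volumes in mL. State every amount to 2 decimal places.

Working volume: 3.71 L.
maltose: 2.14% w/v = 21.4 g/L → 21.4 × 3.71 L = 79.39 g
tetracycline: dilute stock: 13.3 µg/mL × 3710 mL ÷ 9970 µg/mL = 4.95 mL
soytone: 1.9 g per 100 mL × 3710 mL ÷ 100 = 70.49 g
xylose: 2.03 g per 100 mL × 3710 mL ÷ 100 = 75.31 g
casitone: 13.7 g/L × 3.71 L = 50.83 g
ammonium chloride: dilute stock: 77.1 mM × 3710 mL ÷ 2000 mM = 143.02 mL

maltose 79.39 g; tetracycline 4.95 mL; soytone 70.49 g; xylose 75.31 g; casitone 50.83 g; ammonium chloride 143.02 mL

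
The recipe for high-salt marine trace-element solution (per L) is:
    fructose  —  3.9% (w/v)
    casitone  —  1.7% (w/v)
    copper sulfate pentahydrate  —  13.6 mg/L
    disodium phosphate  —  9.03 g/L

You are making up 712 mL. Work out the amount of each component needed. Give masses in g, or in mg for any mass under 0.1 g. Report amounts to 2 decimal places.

Target volume = 712 mL = 0.712 L.
fructose: 3.9% w/v = 39 g/L → 39 × 0.712 L = 27.77 g
casitone: 1.7 g per 100 mL × 712 mL ÷ 100 = 12.10 g
copper sulfate pentahydrate: 13.6 mg/L × 0.712 L = 9.68 mg
disodium phosphate: 9.03 g/L × 0.712 L = 6.43 g

fructose 27.77 g; casitone 12.10 g; copper sulfate pentahydrate 9.68 mg; disodium phosphate 6.43 g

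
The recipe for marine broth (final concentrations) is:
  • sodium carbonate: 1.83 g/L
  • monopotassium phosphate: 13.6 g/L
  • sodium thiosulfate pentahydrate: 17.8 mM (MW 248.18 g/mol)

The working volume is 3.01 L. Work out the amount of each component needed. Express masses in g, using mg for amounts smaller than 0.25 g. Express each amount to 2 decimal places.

sodium carbonate 5.51 g; monopotassium phosphate 40.94 g; sodium thiosulfate pentahydrate 13.30 g

Working volume: 3.01 L.
sodium carbonate: 1.83 g/L × 3.01 L = 5.51 g
monopotassium phosphate: 13.6 g/L × 3.01 L = 40.94 g
sodium thiosulfate pentahydrate: 17.8 mmol/L × 248.18 g/mol × 3.01 L ÷ 1000 = 13.30 g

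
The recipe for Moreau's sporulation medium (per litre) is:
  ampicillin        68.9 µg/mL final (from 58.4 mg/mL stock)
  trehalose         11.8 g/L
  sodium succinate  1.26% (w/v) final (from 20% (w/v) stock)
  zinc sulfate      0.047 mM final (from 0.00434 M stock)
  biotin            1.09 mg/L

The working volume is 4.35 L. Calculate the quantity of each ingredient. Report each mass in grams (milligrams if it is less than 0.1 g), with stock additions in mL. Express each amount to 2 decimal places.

ampicillin 5.13 mL; trehalose 51.33 g; sodium succinate 274.05 mL; zinc sulfate 47.11 mL; biotin 4.74 mg

Working volume: 4.35 L.
ampicillin: dilute stock: 68.9 µg/mL × 4350 mL ÷ 58400 µg/mL = 5.13 mL
trehalose: 11.8 g/L × 4.35 L = 51.33 g
sodium succinate: dilute stock: 1.26% ÷ 20% × 4350 mL = 274.05 mL
zinc sulfate: dilute stock: 0.047 mM × 4350 mL ÷ 4.34 mM = 47.11 mL
biotin: 1.09 mg/L × 4.35 L = 4.74 mg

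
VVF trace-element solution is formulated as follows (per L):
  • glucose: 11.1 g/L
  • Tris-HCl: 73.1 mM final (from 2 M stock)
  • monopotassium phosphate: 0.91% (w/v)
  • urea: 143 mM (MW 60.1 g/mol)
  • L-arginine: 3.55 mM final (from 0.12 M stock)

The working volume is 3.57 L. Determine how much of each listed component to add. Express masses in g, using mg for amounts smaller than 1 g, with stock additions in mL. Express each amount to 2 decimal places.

Scale factor relative to 1 L: 3.57.
glucose: 11.1 g/L × 3.57 L = 39.63 g
Tris-HCl: V = C2·V2/C1 = 73.1 mM × 3570 mL ÷ 2000 mM = 130.48 mL
monopotassium phosphate: 0.91% w/v = 9.1 g/L → 9.1 × 3.57 L = 32.49 g
urea: 143 mmol/L × 60.1 g/mol × 3.57 L ÷ 1000 = 30.68 g
L-arginine: C1V1 = C2V2 → 3.55 mM × 3570 mL ÷ 120 mM = 105.61 mL

glucose 39.63 g; Tris-HCl 130.48 mL; monopotassium phosphate 32.49 g; urea 30.68 g; L-arginine 105.61 mL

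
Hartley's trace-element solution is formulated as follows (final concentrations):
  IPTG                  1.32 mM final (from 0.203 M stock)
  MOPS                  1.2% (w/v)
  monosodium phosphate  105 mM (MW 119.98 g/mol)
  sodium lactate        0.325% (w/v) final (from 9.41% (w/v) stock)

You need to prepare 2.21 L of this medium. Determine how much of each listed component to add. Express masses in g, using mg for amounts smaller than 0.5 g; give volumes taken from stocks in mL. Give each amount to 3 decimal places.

IPTG 14.370 mL; MOPS 26.520 g; monosodium phosphate 27.841 g; sodium lactate 76.328 mL

Working volume: 2.21 L.
IPTG: dilute stock: 1.32 mM × 2210 mL ÷ 203 mM = 14.370 mL
MOPS: 1.2 g per 100 mL × 2210 mL ÷ 100 = 26.520 g
monosodium phosphate: 105 mmol/L × 119.98 g/mol × 2.21 L ÷ 1000 = 27.841 g
sodium lactate: dilute stock: 0.325% ÷ 9.41% × 2210 mL = 76.328 mL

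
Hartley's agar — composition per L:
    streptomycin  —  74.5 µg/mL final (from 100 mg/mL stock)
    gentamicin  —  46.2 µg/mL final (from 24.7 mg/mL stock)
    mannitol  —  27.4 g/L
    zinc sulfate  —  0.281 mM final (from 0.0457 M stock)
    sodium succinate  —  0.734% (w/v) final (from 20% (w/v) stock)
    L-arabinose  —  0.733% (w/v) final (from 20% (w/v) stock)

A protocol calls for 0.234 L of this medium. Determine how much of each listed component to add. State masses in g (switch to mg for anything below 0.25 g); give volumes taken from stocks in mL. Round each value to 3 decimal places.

streptomycin 0.174 mL; gentamicin 0.438 mL; mannitol 6.412 g; zinc sulfate 1.439 mL; sodium succinate 8.588 mL; L-arabinose 8.576 mL

Scale factor relative to 1 L: 0.234.
streptomycin: V = C2·V2/C1 = 74.5 µg/mL × 234 mL ÷ 100000 µg/mL = 0.174 mL
gentamicin: dilute stock: 46.2 µg/mL × 234 mL ÷ 24700 µg/mL = 0.438 mL
mannitol: 27.4 g/L × 0.234 L = 6.412 g
zinc sulfate: dilute stock: 0.281 mM × 234 mL ÷ 45.7 mM = 1.439 mL
sodium succinate: C1V1 = C2V2 → 0.734% ÷ 20% × 234 mL = 8.588 mL
L-arabinose: dilute stock: 0.733% ÷ 20% × 234 mL = 8.576 mL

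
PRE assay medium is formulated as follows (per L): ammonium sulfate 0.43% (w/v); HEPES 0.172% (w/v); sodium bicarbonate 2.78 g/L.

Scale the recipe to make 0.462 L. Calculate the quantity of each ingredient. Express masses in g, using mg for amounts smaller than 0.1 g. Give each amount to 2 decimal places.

Working volume: 0.462 L.
ammonium sulfate: 0.43 g per 100 mL × 462 mL ÷ 100 = 1.99 g
HEPES: 0.172% w/v = 1.72 g/L → 1.72 × 0.462 L = 0.79 g
sodium bicarbonate: 2.78 g/L × 0.462 L = 1.28 g

ammonium sulfate 1.99 g; HEPES 0.79 g; sodium bicarbonate 1.28 g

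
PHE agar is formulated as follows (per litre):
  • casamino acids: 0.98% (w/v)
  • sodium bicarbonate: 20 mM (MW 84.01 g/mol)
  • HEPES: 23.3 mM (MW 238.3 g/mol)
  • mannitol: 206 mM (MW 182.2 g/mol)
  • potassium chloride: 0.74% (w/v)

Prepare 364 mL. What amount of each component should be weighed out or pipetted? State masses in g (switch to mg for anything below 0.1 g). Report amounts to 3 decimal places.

casamino acids 3.567 g; sodium bicarbonate 0.612 g; HEPES 2.021 g; mannitol 13.662 g; potassium chloride 2.694 g

Scale factor relative to 1 L: 0.364.
casamino acids: 0.98 g per 100 mL × 364 mL ÷ 100 = 3.567 g
sodium bicarbonate: 20 mmol/L × 84.01 g/mol × 0.364 L ÷ 1000 = 0.612 g
HEPES: 23.3 mmol/L × 238.3 g/mol × 0.364 L ÷ 1000 = 2.021 g
mannitol: 206 mmol/L × 182.2 g/mol × 0.364 L ÷ 1000 = 13.662 g
potassium chloride: 0.74 g per 100 mL × 364 mL ÷ 100 = 2.694 g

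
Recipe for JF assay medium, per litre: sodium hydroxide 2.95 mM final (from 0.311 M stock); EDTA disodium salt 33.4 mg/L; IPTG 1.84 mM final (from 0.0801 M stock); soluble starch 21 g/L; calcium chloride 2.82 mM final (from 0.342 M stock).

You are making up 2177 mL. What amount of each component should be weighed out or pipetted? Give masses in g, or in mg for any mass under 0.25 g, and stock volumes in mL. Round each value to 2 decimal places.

sodium hydroxide 20.65 mL; EDTA disodium salt 72.71 mg; IPTG 50.01 mL; soluble starch 45.72 g; calcium chloride 17.95 mL

Target volume = 2177 mL = 2.177 L.
sodium hydroxide: dilute stock: 2.95 mM × 2177 mL ÷ 311 mM = 20.65 mL
EDTA disodium salt: 33.4 mg/L × 2.177 L = 72.71 mg
IPTG: dilute stock: 1.84 mM × 2177 mL ÷ 80.1 mM = 50.01 mL
soluble starch: 21 g/L × 2.177 L = 45.72 g
calcium chloride: V = C2·V2/C1 = 2.82 mM × 2177 mL ÷ 342 mM = 17.95 mL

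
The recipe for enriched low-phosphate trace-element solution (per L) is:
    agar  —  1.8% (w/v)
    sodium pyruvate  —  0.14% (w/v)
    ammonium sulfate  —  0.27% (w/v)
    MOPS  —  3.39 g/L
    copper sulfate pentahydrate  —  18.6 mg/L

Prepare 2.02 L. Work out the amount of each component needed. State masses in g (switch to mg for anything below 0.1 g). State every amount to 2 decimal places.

Working volume: 2.02 L.
agar: 1.8% w/v = 18 g/L → 18 × 2.02 L = 36.36 g
sodium pyruvate: 0.14 g per 100 mL × 2020 mL ÷ 100 = 2.83 g
ammonium sulfate: 0.27% w/v = 2.7 g/L → 2.7 × 2.02 L = 5.45 g
MOPS: 3.39 g/L × 2.02 L = 6.85 g
copper sulfate pentahydrate: 18.6 mg/L × 2.02 L = 37.57 mg

agar 36.36 g; sodium pyruvate 2.83 g; ammonium sulfate 5.45 g; MOPS 6.85 g; copper sulfate pentahydrate 37.57 mg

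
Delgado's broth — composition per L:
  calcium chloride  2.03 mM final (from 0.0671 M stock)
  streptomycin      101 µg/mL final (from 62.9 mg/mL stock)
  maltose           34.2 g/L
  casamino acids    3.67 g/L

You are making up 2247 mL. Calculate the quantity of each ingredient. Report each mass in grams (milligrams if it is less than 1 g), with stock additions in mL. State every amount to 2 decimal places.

Scale factor relative to 1 L: 2.247.
calcium chloride: C1V1 = C2V2 → 2.03 mM × 2247 mL ÷ 67.1 mM = 67.98 mL
streptomycin: dilute stock: 101 µg/mL × 2247 mL ÷ 62900 µg/mL = 3.61 mL
maltose: 34.2 g/L × 2.247 L = 76.85 g
casamino acids: 3.67 g/L × 2.247 L = 8.25 g

calcium chloride 67.98 mL; streptomycin 3.61 mL; maltose 76.85 g; casamino acids 8.25 g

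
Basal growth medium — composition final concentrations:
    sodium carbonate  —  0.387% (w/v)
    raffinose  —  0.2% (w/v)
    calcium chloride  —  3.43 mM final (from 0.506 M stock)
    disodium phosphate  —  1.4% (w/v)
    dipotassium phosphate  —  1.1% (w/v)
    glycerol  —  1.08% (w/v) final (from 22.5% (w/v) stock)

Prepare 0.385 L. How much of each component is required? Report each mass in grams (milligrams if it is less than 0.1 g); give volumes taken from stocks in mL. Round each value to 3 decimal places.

Working volume: 0.385 L.
sodium carbonate: 0.387 g per 100 mL × 385 mL ÷ 100 = 1.490 g
raffinose: 0.2 g per 100 mL × 385 mL ÷ 100 = 0.770 g
calcium chloride: dilute stock: 3.43 mM × 385 mL ÷ 506 mM = 2.610 mL
disodium phosphate: 1.4% w/v = 14 g/L → 14 × 0.385 L = 5.390 g
dipotassium phosphate: 1.1% w/v = 11 g/L → 11 × 0.385 L = 4.235 g
glycerol: dilute stock: 1.08% ÷ 22.5% × 385 mL = 18.480 mL

sodium carbonate 1.490 g; raffinose 0.770 g; calcium chloride 2.610 mL; disodium phosphate 5.390 g; dipotassium phosphate 4.235 g; glycerol 18.480 mL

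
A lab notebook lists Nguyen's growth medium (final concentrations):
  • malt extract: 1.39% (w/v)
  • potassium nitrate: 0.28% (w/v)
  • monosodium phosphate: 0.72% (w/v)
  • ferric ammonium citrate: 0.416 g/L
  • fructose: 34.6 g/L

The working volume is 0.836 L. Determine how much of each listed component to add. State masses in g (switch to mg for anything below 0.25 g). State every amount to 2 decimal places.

malt extract 11.62 g; potassium nitrate 2.34 g; monosodium phosphate 6.02 g; ferric ammonium citrate 0.35 g; fructose 28.93 g

Working volume: 0.836 L.
malt extract: 1.39 g per 100 mL × 836 mL ÷ 100 = 11.62 g
potassium nitrate: 0.28% w/v = 2.8 g/L → 2.8 × 0.836 L = 2.34 g
monosodium phosphate: 0.72 g per 100 mL × 836 mL ÷ 100 = 6.02 g
ferric ammonium citrate: 0.416 g/L × 0.836 L = 0.35 g
fructose: 34.6 g/L × 0.836 L = 28.93 g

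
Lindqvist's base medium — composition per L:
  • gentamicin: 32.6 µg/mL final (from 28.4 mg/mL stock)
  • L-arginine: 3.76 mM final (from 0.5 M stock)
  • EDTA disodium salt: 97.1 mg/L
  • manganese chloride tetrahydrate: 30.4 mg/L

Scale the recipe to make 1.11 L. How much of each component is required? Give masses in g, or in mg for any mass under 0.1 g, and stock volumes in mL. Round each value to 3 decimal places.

Scale factor relative to 1 L: 1.11.
gentamicin: V = C2·V2/C1 = 32.6 µg/mL × 1110 mL ÷ 28400 µg/mL = 1.274 mL
L-arginine: V = C2·V2/C1 = 3.76 mM × 1110 mL ÷ 500 mM = 8.347 mL
EDTA disodium salt: 97.1 mg/L × 1.11 L = 107.781 mg = 0.108 g
manganese chloride tetrahydrate: 30.4 mg/L × 1.11 L = 33.744 mg

gentamicin 1.274 mL; L-arginine 8.347 mL; EDTA disodium salt 0.108 g; manganese chloride tetrahydrate 33.744 mg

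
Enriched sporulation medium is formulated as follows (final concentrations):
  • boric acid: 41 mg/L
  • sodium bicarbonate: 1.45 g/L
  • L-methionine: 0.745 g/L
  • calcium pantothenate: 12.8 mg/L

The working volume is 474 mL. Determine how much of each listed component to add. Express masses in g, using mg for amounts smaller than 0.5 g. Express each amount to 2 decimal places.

boric acid 19.43 mg; sodium bicarbonate 0.69 g; L-methionine 353.13 mg; calcium pantothenate 6.07 mg

Scale factor relative to 1 L: 0.474.
boric acid: 41 mg/L × 0.474 L = 19.43 mg
sodium bicarbonate: 1.45 g/L × 0.474 L = 0.69 g
L-methionine: 0.745 g/L × 0.474 L = 0.35313 g = 353.13 mg
calcium pantothenate: 12.8 mg/L × 0.474 L = 6.07 mg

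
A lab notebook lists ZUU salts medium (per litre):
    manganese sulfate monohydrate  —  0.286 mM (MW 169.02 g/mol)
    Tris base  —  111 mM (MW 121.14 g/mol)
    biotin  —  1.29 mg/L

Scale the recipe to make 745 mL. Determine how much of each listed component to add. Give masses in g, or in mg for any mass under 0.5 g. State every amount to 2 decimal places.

Scale factor relative to 1 L: 0.745.
manganese sulfate monohydrate: 0.286 mmol/L × 169.02 mg/mmol × 0.745 L = 36.01 mg
Tris base: 111 mmol/L × 121.14 g/mol × 0.745 L ÷ 1000 = 10.02 g
biotin: 1.29 mg/L × 0.745 L = 0.96 mg

manganese sulfate monohydrate 36.01 mg; Tris base 10.02 g; biotin 0.96 mg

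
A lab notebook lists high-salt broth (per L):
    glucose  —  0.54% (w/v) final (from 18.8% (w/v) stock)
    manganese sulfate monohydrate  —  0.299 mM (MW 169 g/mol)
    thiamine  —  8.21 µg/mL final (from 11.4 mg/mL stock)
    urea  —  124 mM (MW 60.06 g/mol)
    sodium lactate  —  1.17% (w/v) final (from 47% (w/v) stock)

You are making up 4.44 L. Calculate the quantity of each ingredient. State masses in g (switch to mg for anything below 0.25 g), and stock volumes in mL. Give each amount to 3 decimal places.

glucose 127.532 mL; manganese sulfate monohydrate 224.358 mg; thiamine 3.198 mL; urea 33.067 g; sodium lactate 110.528 mL

Scale factor relative to 1 L: 4.44.
glucose: V = C2·V2/C1 = 0.54% ÷ 18.8% × 4440 mL = 127.532 mL
manganese sulfate monohydrate: 0.299 mmol/L × 169 mg/mmol × 4.44 L = 224.358 mg
thiamine: dilute stock: 8.21 µg/mL × 4440 mL ÷ 11400 µg/mL = 3.198 mL
urea: 124 mmol/L × 60.06 g/mol × 4.44 L ÷ 1000 = 33.067 g
sodium lactate: V = C2·V2/C1 = 1.17% ÷ 47% × 4440 mL = 110.528 mL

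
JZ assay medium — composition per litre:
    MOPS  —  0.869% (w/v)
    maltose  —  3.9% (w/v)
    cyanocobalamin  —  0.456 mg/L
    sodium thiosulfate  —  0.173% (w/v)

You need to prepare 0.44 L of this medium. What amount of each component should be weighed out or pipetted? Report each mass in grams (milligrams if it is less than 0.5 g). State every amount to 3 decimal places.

Working volume: 0.44 L.
MOPS: 0.869 g per 100 mL × 440 mL ÷ 100 = 3.824 g
maltose: 3.9 g per 100 mL × 440 mL ÷ 100 = 17.160 g
cyanocobalamin: 0.456 mg/L × 0.44 L = 0.201 mg
sodium thiosulfate: 0.173% w/v = 1.73 g/L → 1.73 × 0.44 L = 0.761 g

MOPS 3.824 g; maltose 17.160 g; cyanocobalamin 0.201 mg; sodium thiosulfate 0.761 g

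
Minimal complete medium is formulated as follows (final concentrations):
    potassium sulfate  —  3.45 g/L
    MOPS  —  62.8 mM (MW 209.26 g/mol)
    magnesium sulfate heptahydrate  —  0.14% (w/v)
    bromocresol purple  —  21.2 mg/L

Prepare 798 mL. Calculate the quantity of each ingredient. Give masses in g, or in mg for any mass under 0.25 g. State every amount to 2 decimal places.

Scale factor relative to 1 L: 0.798.
potassium sulfate: 3.45 g/L × 0.798 L = 2.75 g
MOPS: 62.8 mmol/L × 209.26 g/mol × 0.798 L ÷ 1000 = 10.49 g
magnesium sulfate heptahydrate: 0.14 g per 100 mL × 798 mL ÷ 100 = 1.12 g
bromocresol purple: 21.2 mg/L × 0.798 L = 16.92 mg

potassium sulfate 2.75 g; MOPS 10.49 g; magnesium sulfate heptahydrate 1.12 g; bromocresol purple 16.92 mg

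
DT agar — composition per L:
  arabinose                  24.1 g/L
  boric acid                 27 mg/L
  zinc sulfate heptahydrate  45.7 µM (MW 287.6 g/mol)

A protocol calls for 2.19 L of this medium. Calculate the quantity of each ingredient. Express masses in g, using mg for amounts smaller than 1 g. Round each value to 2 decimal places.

arabinose 52.78 g; boric acid 59.13 mg; zinc sulfate heptahydrate 28.78 mg

Working volume: 2.19 L.
arabinose: 24.1 g/L × 2.19 L = 52.78 g
boric acid: 27 mg/L × 2.19 L = 59.13 mg
zinc sulfate heptahydrate: 45.7 µmol/L × 287.6 g/mol × 2.19 L ÷ 1000 = 28.78 mg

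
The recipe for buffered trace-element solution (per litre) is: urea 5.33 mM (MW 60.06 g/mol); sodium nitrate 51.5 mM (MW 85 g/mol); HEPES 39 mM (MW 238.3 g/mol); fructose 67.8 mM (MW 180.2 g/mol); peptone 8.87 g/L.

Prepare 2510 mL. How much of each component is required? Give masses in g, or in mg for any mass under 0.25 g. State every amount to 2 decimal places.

Working volume: 2510 mL = 2.51 L.
urea: 5.33 mmol/L × 60.06 g/mol × 2.51 L ÷ 1000 = 0.80 g
sodium nitrate: 51.5 mmol/L × 85 g/mol × 2.51 L ÷ 1000 = 10.99 g
HEPES: 39 mmol/L × 238.3 g/mol × 2.51 L ÷ 1000 = 23.33 g
fructose: 67.8 mmol/L × 180.2 g/mol × 2.51 L ÷ 1000 = 30.67 g
peptone: 8.87 g/L × 2.51 L = 22.26 g

urea 0.80 g; sodium nitrate 10.99 g; HEPES 23.33 g; fructose 30.67 g; peptone 22.26 g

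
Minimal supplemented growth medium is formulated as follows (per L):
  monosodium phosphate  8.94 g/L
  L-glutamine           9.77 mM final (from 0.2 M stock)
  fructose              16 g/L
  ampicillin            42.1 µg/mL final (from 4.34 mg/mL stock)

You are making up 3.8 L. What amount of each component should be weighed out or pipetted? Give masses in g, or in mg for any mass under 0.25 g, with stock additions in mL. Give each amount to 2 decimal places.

monosodium phosphate 33.97 g; L-glutamine 185.63 mL; fructose 60.80 g; ampicillin 36.86 mL

Working volume: 3.8 L.
monosodium phosphate: 8.94 g/L × 3.8 L = 33.97 g
L-glutamine: C1V1 = C2V2 → 9.77 mM × 3800 mL ÷ 200 mM = 185.63 mL
fructose: 16 g/L × 3.8 L = 60.80 g
ampicillin: dilute stock: 42.1 µg/mL × 3800 mL ÷ 4340 µg/mL = 36.86 mL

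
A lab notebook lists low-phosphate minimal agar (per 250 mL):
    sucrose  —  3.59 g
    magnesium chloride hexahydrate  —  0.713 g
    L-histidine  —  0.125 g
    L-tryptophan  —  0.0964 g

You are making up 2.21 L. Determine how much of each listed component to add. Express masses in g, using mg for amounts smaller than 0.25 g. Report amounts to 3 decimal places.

Ratio of target to recipe volume: 2210 / 250 = 8.84.
sucrose: 3.59 g × (2210 mL / 250 mL) = 31.736 g
magnesium chloride hexahydrate: 0.713 g × (2210 mL / 250 mL) = 6.303 g
L-histidine: 0.125 g × (2210 mL / 250 mL) = 1.105 g
L-tryptophan: 0.0964 g × (2210 mL / 250 mL) = 0.852 g

sucrose 31.736 g; magnesium chloride hexahydrate 6.303 g; L-histidine 1.105 g; L-tryptophan 0.852 g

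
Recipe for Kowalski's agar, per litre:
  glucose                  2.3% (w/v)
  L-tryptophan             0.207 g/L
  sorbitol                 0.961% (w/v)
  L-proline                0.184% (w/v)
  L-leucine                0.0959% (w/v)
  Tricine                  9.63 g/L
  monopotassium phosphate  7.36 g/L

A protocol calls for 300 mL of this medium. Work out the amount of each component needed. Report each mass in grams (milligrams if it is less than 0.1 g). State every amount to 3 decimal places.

glucose 6.900 g; L-tryptophan 62.100 mg; sorbitol 2.883 g; L-proline 0.552 g; L-leucine 0.288 g; Tricine 2.889 g; monopotassium phosphate 2.208 g

Target volume = 300 mL = 0.3 L.
glucose: 2.3 g per 100 mL × 300 mL ÷ 100 = 6.900 g
L-tryptophan: 0.207 g/L × 0.3 L = 0.0621 g = 62.100 mg
sorbitol: 0.961% w/v = 9.61 g/L → 9.61 × 0.3 L = 2.883 g
L-proline: 0.184 g per 100 mL × 300 mL ÷ 100 = 0.552 g
L-leucine: 0.0959 g per 100 mL × 300 mL ÷ 100 = 0.288 g
Tricine: 9.63 g/L × 0.3 L = 2.889 g
monopotassium phosphate: 7.36 g/L × 0.3 L = 2.208 g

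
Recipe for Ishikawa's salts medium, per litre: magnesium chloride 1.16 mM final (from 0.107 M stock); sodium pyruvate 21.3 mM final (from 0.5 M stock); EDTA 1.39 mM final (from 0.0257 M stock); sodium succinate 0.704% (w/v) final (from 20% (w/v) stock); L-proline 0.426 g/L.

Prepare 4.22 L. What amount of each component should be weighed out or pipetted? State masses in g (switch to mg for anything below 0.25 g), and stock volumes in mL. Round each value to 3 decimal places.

magnesium chloride 45.750 mL; sodium pyruvate 179.772 mL; EDTA 228.241 mL; sodium succinate 148.544 mL; L-proline 1.798 g

Scale factor relative to 1 L: 4.22.
magnesium chloride: C1V1 = C2V2 → 1.16 mM × 4220 mL ÷ 107 mM = 45.750 mL
sodium pyruvate: V = C2·V2/C1 = 21.3 mM × 4220 mL ÷ 500 mM = 179.772 mL
EDTA: C1V1 = C2V2 → 1.39 mM × 4220 mL ÷ 25.7 mM = 228.241 mL
sodium succinate: C1V1 = C2V2 → 0.704% ÷ 20% × 4220 mL = 148.544 mL
L-proline: 0.426 g/L × 4.22 L = 1.798 g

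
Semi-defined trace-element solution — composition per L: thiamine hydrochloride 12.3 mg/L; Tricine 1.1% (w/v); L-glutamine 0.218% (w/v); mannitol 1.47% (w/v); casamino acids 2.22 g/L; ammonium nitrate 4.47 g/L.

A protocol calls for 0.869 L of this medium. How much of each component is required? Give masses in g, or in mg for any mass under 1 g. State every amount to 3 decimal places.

Working volume: 0.869 L.
thiamine hydrochloride: 12.3 mg/L × 0.869 L = 10.689 mg
Tricine: 1.1% w/v = 11 g/L → 11 × 0.869 L = 9.559 g
L-glutamine: 0.218 g per 100 mL × 869 mL ÷ 100 = 1.894 g
mannitol: 1.47% w/v = 14.7 g/L → 14.7 × 0.869 L = 12.774 g
casamino acids: 2.22 g/L × 0.869 L = 1.929 g
ammonium nitrate: 4.47 g/L × 0.869 L = 3.884 g

thiamine hydrochloride 10.689 mg; Tricine 9.559 g; L-glutamine 1.894 g; mannitol 12.774 g; casamino acids 1.929 g; ammonium nitrate 3.884 g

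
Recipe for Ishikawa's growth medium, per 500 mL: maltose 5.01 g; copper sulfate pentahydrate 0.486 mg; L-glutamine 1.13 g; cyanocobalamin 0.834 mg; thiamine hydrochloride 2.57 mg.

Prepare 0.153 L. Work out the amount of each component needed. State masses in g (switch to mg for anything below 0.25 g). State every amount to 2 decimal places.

Ratio of target to recipe volume: 153 / 500 = 0.306.
maltose: 5.01 g × (153 mL / 500 mL) = 1.53 g
copper sulfate pentahydrate: 0.486 mg × (153 mL / 500 mL) = 0.15 mg
L-glutamine: 1.13 g × (153 mL / 500 mL) = 0.35 g
cyanocobalamin: 0.834 mg × (153 mL / 500 mL) = 0.26 mg
thiamine hydrochloride: 2.57 mg × (153 mL / 500 mL) = 0.79 mg

maltose 1.53 g; copper sulfate pentahydrate 0.15 mg; L-glutamine 0.35 g; cyanocobalamin 0.26 mg; thiamine hydrochloride 0.79 mg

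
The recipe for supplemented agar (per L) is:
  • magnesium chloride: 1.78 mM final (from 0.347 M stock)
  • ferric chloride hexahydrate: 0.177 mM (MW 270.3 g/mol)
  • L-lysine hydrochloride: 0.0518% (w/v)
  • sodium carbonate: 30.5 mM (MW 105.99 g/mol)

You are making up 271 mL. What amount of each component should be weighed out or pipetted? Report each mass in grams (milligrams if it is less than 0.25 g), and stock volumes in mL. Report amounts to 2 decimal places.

magnesium chloride 1.39 mL; ferric chloride hexahydrate 12.97 mg; L-lysine hydrochloride 140.38 mg; sodium carbonate 0.88 g

Scale factor relative to 1 L: 0.271.
magnesium chloride: dilute stock: 1.78 mM × 271 mL ÷ 347 mM = 1.39 mL
ferric chloride hexahydrate: 0.177 mmol/L × 270.3 mg/mmol × 0.271 L = 12.97 mg
L-lysine hydrochloride: 0.0518 g per 100 mL × 271 mL ÷ 100 = 0.140378 g = 140.38 mg
sodium carbonate: 30.5 mmol/L × 105.99 g/mol × 0.271 L ÷ 1000 = 0.88 g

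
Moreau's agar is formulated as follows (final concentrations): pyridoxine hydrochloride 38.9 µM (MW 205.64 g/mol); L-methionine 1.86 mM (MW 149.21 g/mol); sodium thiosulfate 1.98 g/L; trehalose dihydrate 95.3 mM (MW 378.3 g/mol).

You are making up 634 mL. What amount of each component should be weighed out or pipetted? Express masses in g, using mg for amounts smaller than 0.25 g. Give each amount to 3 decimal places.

Scale factor relative to 1 L: 0.634.
pyridoxine hydrochloride: 38.9 µmol/L × 205.64 g/mol × 0.634 L ÷ 1000 = 5.072 mg
L-methionine: 1.86 mmol/L × 149.21 mg/mmol × 0.634 L = 175.954 mg
sodium thiosulfate: 1.98 g/L × 0.634 L = 1.255 g
trehalose dihydrate: 95.3 mmol/L × 378.3 g/mol × 0.634 L ÷ 1000 = 22.857 g

pyridoxine hydrochloride 5.072 mg; L-methionine 175.954 mg; sodium thiosulfate 1.255 g; trehalose dihydrate 22.857 g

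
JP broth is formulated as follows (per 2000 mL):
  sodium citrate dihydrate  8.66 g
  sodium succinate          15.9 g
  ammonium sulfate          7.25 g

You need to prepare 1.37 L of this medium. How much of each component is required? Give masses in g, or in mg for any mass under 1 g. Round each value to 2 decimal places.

Ratio of target to recipe volume: 1370 / 2000 = 0.685.
sodium citrate dihydrate: 8.66 g × (1370 mL / 2000 mL) = 5.93 g
sodium succinate: 15.9 g × (1370 mL / 2000 mL) = 10.89 g
ammonium sulfate: 7.25 g × (1370 mL / 2000 mL) = 4.97 g

sodium citrate dihydrate 5.93 g; sodium succinate 10.89 g; ammonium sulfate 4.97 g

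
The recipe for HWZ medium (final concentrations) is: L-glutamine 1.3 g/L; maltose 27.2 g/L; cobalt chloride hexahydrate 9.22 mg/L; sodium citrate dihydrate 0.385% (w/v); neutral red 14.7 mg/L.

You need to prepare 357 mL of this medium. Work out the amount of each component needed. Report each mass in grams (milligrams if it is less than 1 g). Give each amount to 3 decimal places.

Scale factor relative to 1 L: 0.357.
L-glutamine: 1.3 g/L × 0.357 L = 0.4641 g = 464.100 mg
maltose: 27.2 g/L × 0.357 L = 9.710 g
cobalt chloride hexahydrate: 9.22 mg/L × 0.357 L = 3.292 mg
sodium citrate dihydrate: 0.385 g per 100 mL × 357 mL ÷ 100 = 1.374 g
neutral red: 14.7 mg/L × 0.357 L = 5.248 mg

L-glutamine 464.100 mg; maltose 9.710 g; cobalt chloride hexahydrate 3.292 mg; sodium citrate dihydrate 1.374 g; neutral red 5.248 mg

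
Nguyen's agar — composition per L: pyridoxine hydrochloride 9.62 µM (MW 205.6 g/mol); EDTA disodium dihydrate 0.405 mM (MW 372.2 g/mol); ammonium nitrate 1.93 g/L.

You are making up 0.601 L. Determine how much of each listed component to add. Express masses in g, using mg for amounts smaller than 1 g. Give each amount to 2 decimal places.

Working volume: 0.601 L.
pyridoxine hydrochloride: 9.62 µmol/L × 205.6 g/mol × 0.601 L ÷ 1000 = 1.19 mg
EDTA disodium dihydrate: 0.405 mmol/L × 372.2 mg/mmol × 0.601 L = 90.60 mg
ammonium nitrate: 1.93 g/L × 0.601 L = 1.16 g

pyridoxine hydrochloride 1.19 mg; EDTA disodium dihydrate 90.60 mg; ammonium nitrate 1.16 g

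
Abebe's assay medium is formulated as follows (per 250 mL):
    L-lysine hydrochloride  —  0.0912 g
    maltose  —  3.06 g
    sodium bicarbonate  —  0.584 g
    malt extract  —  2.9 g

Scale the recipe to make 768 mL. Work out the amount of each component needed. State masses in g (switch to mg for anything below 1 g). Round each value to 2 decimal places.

Ratio of target to recipe volume: 768 / 250 = 3.072.
L-lysine hydrochloride: 0.0912 g × (768 mL / 250 mL) = 0.280166 g = 280.17 mg
maltose: 3.06 g × (768 mL / 250 mL) = 9.40 g
sodium bicarbonate: 0.584 g × (768 mL / 250 mL) = 1.79 g
malt extract: 2.9 g × (768 mL / 250 mL) = 8.91 g

L-lysine hydrochloride 280.17 mg; maltose 9.40 g; sodium bicarbonate 1.79 g; malt extract 8.91 g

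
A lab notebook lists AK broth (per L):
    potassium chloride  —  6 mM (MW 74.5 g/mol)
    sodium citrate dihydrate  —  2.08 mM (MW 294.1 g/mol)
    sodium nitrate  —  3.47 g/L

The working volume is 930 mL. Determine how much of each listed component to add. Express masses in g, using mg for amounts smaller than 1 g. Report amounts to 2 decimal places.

Working volume: 930 mL = 0.93 L.
potassium chloride: 6 mmol/L × 74.5 mg/mmol × 0.93 L = 415.71 mg
sodium citrate dihydrate: 2.08 mmol/L × 294.1 mg/mmol × 0.93 L = 568.91 mg
sodium nitrate: 3.47 g/L × 0.93 L = 3.23 g

potassium chloride 415.71 mg; sodium citrate dihydrate 568.91 mg; sodium nitrate 3.23 g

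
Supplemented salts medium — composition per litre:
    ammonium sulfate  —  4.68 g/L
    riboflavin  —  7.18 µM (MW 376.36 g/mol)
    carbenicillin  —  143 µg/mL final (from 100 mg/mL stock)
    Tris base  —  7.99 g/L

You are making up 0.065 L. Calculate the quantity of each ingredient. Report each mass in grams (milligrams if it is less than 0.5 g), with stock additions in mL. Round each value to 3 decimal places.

Working volume: 0.065 L.
ammonium sulfate: 4.68 g/L × 0.065 L = 0.3042 g = 304.200 mg
riboflavin: 7.18 µmol/L × 376.36 g/mol × 0.065 L ÷ 1000 = 0.176 mg
carbenicillin: dilute stock: 143 µg/mL × 65 mL ÷ 100000 µg/mL = 0.093 mL
Tris base: 7.99 g/L × 0.065 L = 0.519 g

ammonium sulfate 304.200 mg; riboflavin 0.176 mg; carbenicillin 0.093 mL; Tris base 0.519 g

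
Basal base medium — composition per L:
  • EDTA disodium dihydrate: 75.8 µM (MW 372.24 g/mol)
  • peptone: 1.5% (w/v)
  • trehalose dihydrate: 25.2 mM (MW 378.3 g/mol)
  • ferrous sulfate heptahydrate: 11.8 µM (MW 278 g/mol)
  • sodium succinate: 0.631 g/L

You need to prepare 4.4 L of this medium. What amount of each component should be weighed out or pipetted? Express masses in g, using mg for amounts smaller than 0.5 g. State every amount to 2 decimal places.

Working volume: 4.4 L.
EDTA disodium dihydrate: 75.8 µmol/L × 372.24 g/mol × 4.4 L ÷ 1000 = 124.15 mg
peptone: 1.5% w/v = 15 g/L → 15 × 4.4 L = 66.00 g
trehalose dihydrate: 25.2 mmol/L × 378.3 g/mol × 4.4 L ÷ 1000 = 41.95 g
ferrous sulfate heptahydrate: 11.8 µmol/L × 278 g/mol × 4.4 L ÷ 1000 = 14.43 mg
sodium succinate: 0.631 g/L × 4.4 L = 2.78 g

EDTA disodium dihydrate 124.15 mg; peptone 66.00 g; trehalose dihydrate 41.95 g; ferrous sulfate heptahydrate 14.43 mg; sodium succinate 2.78 g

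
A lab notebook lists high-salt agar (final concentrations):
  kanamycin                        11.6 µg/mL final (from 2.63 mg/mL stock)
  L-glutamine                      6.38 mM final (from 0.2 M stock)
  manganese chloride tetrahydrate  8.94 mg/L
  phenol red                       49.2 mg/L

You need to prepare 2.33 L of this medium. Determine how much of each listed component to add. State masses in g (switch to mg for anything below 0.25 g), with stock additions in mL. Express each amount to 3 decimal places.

Working volume: 2.33 L.
kanamycin: V = C2·V2/C1 = 11.6 µg/mL × 2330 mL ÷ 2630 µg/mL = 10.277 mL
L-glutamine: C1V1 = C2V2 → 6.38 mM × 2330 mL ÷ 200 mM = 74.327 mL
manganese chloride tetrahydrate: 8.94 mg/L × 2.33 L = 20.830 mg
phenol red: 49.2 mg/L × 2.33 L = 114.636 mg

kanamycin 10.277 mL; L-glutamine 74.327 mL; manganese chloride tetrahydrate 20.830 mg; phenol red 114.636 mg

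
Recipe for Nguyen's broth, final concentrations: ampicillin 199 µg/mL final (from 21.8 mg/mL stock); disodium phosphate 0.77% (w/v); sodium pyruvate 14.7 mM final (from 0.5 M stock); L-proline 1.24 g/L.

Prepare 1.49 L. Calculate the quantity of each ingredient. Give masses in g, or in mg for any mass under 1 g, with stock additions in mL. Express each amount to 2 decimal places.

ampicillin 13.60 mL; disodium phosphate 11.47 g; sodium pyruvate 43.81 mL; L-proline 1.85 g

Working volume: 1.49 L.
ampicillin: C1V1 = C2V2 → 199 µg/mL × 1490 mL ÷ 21800 µg/mL = 13.60 mL
disodium phosphate: 0.77% w/v = 7.7 g/L → 7.7 × 1.49 L = 11.47 g
sodium pyruvate: C1V1 = C2V2 → 14.7 mM × 1490 mL ÷ 500 mM = 43.81 mL
L-proline: 1.24 g/L × 1.49 L = 1.85 g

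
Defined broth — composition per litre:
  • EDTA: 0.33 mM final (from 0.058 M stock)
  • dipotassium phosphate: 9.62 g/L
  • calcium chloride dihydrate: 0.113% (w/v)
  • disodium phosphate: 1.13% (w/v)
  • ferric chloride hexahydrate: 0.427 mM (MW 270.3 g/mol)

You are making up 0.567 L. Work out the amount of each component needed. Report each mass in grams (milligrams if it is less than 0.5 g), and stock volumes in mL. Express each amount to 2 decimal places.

Working volume: 0.567 L.
EDTA: dilute stock: 0.33 mM × 567 mL ÷ 58 mM = 3.23 mL
dipotassium phosphate: 9.62 g/L × 0.567 L = 5.45 g
calcium chloride dihydrate: 0.113% w/v = 1.13 g/L → 1.13 × 0.567 L = 0.64 g
disodium phosphate: 1.13 g per 100 mL × 567 mL ÷ 100 = 6.41 g
ferric chloride hexahydrate: 0.427 mmol/L × 270.3 mg/mmol × 0.567 L = 65.44 mg

EDTA 3.23 mL; dipotassium phosphate 5.45 g; calcium chloride dihydrate 0.64 g; disodium phosphate 6.41 g; ferric chloride hexahydrate 65.44 mg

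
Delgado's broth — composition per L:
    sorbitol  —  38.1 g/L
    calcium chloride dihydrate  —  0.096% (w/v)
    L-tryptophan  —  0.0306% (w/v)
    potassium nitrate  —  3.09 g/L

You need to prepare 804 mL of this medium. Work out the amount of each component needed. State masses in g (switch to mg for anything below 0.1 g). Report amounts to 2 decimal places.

sorbitol 30.63 g; calcium chloride dihydrate 0.77 g; L-tryptophan 0.25 g; potassium nitrate 2.48 g

Working volume: 804 mL = 0.804 L.
sorbitol: 38.1 g/L × 0.804 L = 30.63 g
calcium chloride dihydrate: 0.096 g per 100 mL × 804 mL ÷ 100 = 0.77 g
L-tryptophan: 0.0306% w/v = 0.306 g/L → 0.306 × 0.804 L = 0.25 g
potassium nitrate: 3.09 g/L × 0.804 L = 2.48 g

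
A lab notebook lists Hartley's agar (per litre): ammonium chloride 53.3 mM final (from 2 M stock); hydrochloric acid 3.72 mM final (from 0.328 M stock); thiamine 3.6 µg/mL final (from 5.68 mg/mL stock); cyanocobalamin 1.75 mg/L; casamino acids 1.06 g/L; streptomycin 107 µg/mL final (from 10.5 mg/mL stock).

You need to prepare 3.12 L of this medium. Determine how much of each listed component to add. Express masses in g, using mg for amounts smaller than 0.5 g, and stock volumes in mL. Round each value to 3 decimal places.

Working volume: 3.12 L.
ammonium chloride: C1V1 = C2V2 → 53.3 mM × 3120 mL ÷ 2000 mM = 83.148 mL
hydrochloric acid: V = C2·V2/C1 = 3.72 mM × 3120 mL ÷ 328 mM = 35.385 mL
thiamine: dilute stock: 3.6 µg/mL × 3120 mL ÷ 5680 µg/mL = 1.977 mL
cyanocobalamin: 1.75 mg/L × 3.12 L = 5.460 mg
casamino acids: 1.06 g/L × 3.12 L = 3.307 g
streptomycin: dilute stock: 107 µg/mL × 3120 mL ÷ 10500 µg/mL = 31.794 mL

ammonium chloride 83.148 mL; hydrochloric acid 35.385 mL; thiamine 1.977 mL; cyanocobalamin 5.460 mg; casamino acids 3.307 g; streptomycin 31.794 mL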